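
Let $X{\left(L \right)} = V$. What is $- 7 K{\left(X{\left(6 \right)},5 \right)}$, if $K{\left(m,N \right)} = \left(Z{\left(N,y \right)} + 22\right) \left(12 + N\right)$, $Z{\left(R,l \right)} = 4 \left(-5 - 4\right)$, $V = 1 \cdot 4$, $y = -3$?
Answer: $1666$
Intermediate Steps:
$V = 4$
$Z{\left(R,l \right)} = -36$ ($Z{\left(R,l \right)} = 4 \left(-9\right) = -36$)
$X{\left(L \right)} = 4$
$K{\left(m,N \right)} = -168 - 14 N$ ($K{\left(m,N \right)} = \left(-36 + 22\right) \left(12 + N\right) = - 14 \left(12 + N\right) = -168 - 14 N$)
$- 7 K{\left(X{\left(6 \right)},5 \right)} = - 7 \left(-168 - 70\right) = \left(-7\right) \left(-238\right) = 1666$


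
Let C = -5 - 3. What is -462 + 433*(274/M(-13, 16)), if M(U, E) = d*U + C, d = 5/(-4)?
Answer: 459322/33 ≈ 13919.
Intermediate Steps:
d = -5/4 (d = 5*(-¼) = -5/4 ≈ -1.2500)
C = -8
M(U, E) = -8 - 5*U/4 (M(U, E) = -5*U/4 - 8 = -8 - 5*U/4)
-462 + 433*(274/M(-13, 16)) = -462 + 433*(274/(-8 - 5/4*(-13))) = -462 + 433*(274/(-8 + 65/4)) = -462 + 433*(274/(33/4)) = -462 + 433*(274*(4/33)) = -462 + 433*(1096/33) = -462 + 474568/33 = 459322/33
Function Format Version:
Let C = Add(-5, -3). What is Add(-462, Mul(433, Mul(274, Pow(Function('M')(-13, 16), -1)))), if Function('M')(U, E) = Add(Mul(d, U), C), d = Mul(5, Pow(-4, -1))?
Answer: Rational(459322, 33) ≈ 13919.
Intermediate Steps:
d = Rational(-5, 4) (d = Mul(5, Rational(-1, 4)) = Rational(-5, 4) ≈ -1.2500)
C = -8
Function('M')(U, E) = Add(-8, Mul(Rational(-5, 4), U)) (Function('M')(U, E) = Add(Mul(Rational(-5, 4), U), -8) = Add(-8, Mul(Rational(-5, 4), U)))
Add(-462, Mul(433, Mul(274, Pow(Function('M')(-13, 16), -1)))) = Add(-462, Mul(433, Mul(274, Pow(Add(-8, Mul(Rational(-5, 4), -13)), -1)))) = Add(-462, Mul(433, Mul(274, Pow(Add(-8, Rational(65, 4)), -1)))) = Add(-462, Mul(433, Mul(274, Pow(Rational(33, 4), -1)))) = Add(-462, Mul(433, Mul(274, Rational(4, 33)))) = Add(-462, Mul(433, Rational(1096, 33))) = Add(-462, Rational(474568, 33)) = Rational(459322, 33)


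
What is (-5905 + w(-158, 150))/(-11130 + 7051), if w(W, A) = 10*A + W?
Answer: 4563/4079 ≈ 1.1187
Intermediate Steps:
w(W, A) = W + 10*A
(-5905 + w(-158, 150))/(-11130 + 7051) = (-5905 + (-158 + 10*150))/(-11130 + 7051) = (-5905 + (-158 + 1500))/(-4079) = (-5905 + 1342)*(-1/4079) = -4563*(-1/4079) = 4563/4079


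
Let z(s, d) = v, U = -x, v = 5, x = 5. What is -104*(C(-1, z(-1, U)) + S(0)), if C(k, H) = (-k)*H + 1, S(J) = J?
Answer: -624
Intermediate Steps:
U = -5 (U = -1*5 = -5)
z(s, d) = 5
C(k, H) = 1 - H*k (C(k, H) = -H*k + 1 = 1 - H*k)
-104*(C(-1, z(-1, U)) + S(0)) = -104*((1 - 1*5*(-1)) + 0) = -104*((1 + 5) + 0) = -104*(6 + 0) = -104*6 = -1*624 = -624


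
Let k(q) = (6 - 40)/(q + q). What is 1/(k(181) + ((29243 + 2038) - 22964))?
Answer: 181/1505360 ≈ 0.00012024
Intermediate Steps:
k(q) = -17/q (k(q) = -34*1/(2*q) = -17/q)
1/(k(181) + ((29243 + 2038) - 22964)) = 1/(-17/181 + ((29243 + 2038) - 22964)) = 1/(-17*1/181 + (31281 - 22964)) = 1/(-17/181 + 8317) = 1/(1505360/181) = 181/1505360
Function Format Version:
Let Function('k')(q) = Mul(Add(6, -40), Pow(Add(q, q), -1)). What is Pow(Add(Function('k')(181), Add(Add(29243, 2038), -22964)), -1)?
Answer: Rational(181, 1505360) ≈ 0.00012024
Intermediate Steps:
Function('k')(q) = Mul(-17, Pow(q, -1)) (Function('k')(q) = Mul(-34, Pow(Mul(2, q), -1)) = Mul(-34, Mul(Rational(1, 2), Pow(q, -1))) = Mul(-17, Pow(q, -1)))
Pow(Add(Function('k')(181), Add(Add(29243, 2038), -22964)), -1) = Pow(Add(Mul(-17, Pow(181, -1)), Add(Add(29243, 2038), -22964)), -1) = Pow(Add(Mul(-17, Rational(1, 181)), Add(31281, -22964)), -1) = Pow(Add(Rational(-17, 181), 8317), -1) = Pow(Rational(1505360, 181), -1) = Rational(181, 1505360)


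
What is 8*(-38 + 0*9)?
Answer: -304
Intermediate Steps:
8*(-38 + 0*9) = 8*(-38 + 0) = 8*(-38) = -304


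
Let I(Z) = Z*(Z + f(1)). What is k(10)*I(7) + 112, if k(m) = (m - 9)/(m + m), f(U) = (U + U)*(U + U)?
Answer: 2317/20 ≈ 115.85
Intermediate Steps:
f(U) = 4*U**2 (f(U) = (2*U)*(2*U) = 4*U**2)
k(m) = (-9 + m)/(2*m) (k(m) = (-9 + m)/((2*m)) = (-9 + m)*(1/(2*m)) = (-9 + m)/(2*m))
I(Z) = Z*(4 + Z) (I(Z) = Z*(Z + 4*1**2) = Z*(Z + 4*1) = Z*(Z + 4) = Z*(4 + Z))
k(10)*I(7) + 112 = ((1/2)*(-9 + 10)/10)*(7*(4 + 7)) + 112 = ((1/2)*(1/10)*1)*(7*11) + 112 = (1/20)*77 + 112 = 77/20 + 112 = 2317/20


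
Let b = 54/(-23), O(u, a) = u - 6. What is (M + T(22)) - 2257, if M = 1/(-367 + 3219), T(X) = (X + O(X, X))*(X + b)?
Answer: -4307139/2852 ≈ -1510.2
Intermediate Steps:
O(u, a) = -6 + u
b = -54/23 (b = 54*(-1/23) = -54/23 ≈ -2.3478)
T(X) = (-6 + 2*X)*(-54/23 + X) (T(X) = (X + (-6 + X))*(X - 54/23) = (-6 + 2*X)*(-54/23 + X))
M = 1/2852 ≈ 0.00035063
(M + T(22)) - 2257 = (1/2852 + (324/23 + 2*22² - 246/23*22)) - 2257 = (1/2852 + (324/23 + 2*484 - 5412/23)) - 2257 = (1/2852 + (324/23 + 968 - 5412/23)) - 2257 = (1/2852 + 17176/23) - 2257 = 2129825/2852 - 2257 = -4307139/2852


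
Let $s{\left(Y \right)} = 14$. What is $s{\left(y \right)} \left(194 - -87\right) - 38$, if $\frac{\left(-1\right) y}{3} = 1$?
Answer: $3896$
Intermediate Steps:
$y = -3$ ($y = \left(-3\right) 1 = -3$)
$s{\left(y \right)} \left(194 - -87\right) - 38 = 14 \left(194 - -87\right) - 38 = 14 \left(194 + 87\right) - 38 = 14 \cdot 281 - 38 = 3934 - 38 = 3896$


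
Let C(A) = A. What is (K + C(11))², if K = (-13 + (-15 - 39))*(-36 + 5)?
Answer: 4359744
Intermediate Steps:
K = 2077 (K = (-13 - 54)*(-31) = -67*(-31) = 2077)
(K + C(11))² = (2077 + 11)² = 2088² = 4359744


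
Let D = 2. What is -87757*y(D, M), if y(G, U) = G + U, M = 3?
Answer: -438785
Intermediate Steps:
-87757*y(D, M) = -87757*(2 + 3) = -87757*5 = -438785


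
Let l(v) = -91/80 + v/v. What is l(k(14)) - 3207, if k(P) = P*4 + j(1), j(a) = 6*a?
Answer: -256571/80 ≈ -3207.1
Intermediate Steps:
k(P) = 6 + 4*P (k(P) = P*4 + 6*1 = 4*P + 6 = 6 + 4*P)
l(v) = -11/80 (l(v) = -91*1/80 + 1 = -91/80 + 1 = -11/80)
l(k(14)) - 3207 = -11/80 - 3207 = -256571/80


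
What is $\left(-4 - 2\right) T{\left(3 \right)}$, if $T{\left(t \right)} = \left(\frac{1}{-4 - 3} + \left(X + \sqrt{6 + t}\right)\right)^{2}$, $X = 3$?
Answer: $- \frac{10086}{49} \approx -205.84$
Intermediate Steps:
$T{\left(t \right)} = \left(\frac{20}{7} + \sqrt{6 + t}\right)^{2}$ ($T{\left(t \right)} = \left(\frac{1}{-4 - 3} + \left(3 + \sqrt{6 + t}\right)\right)^{2} = \left(\frac{1}{-7} + \left(3 + \sqrt{6 + t}\right)\right)^{2} = \left(- \frac{1}{7} + \left(3 + \sqrt{6 + t}\right)\right)^{2} = \left(\frac{20}{7} + \sqrt{6 + t}\right)^{2}$)
$\left(-4 - 2\right) T{\left(3 \right)} = \left(-4 - 2\right) \frac{\left(20 + 7 \sqrt{6 + 3}\right)^{2}}{49} = - 6 \frac{\left(20 + 7 \sqrt{9}\right)^{2}}{49} = - 6 \frac{\left(20 + 7 \cdot 3\right)^{2}}{49} = - 6 \frac{\left(20 + 21\right)^{2}}{49} = - 6 \frac{41^{2}}{49} = - 6 \cdot \frac{1}{49} \cdot 1681 = \left(-6\right) \frac{1681}{49} = - \frac{10086}{49}$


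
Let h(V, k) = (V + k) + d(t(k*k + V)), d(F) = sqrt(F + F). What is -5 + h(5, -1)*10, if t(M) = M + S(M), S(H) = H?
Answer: 35 + 20*sqrt(6) ≈ 83.990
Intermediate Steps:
t(M) = 2*M (t(M) = M + M = 2*M)
d(F) = sqrt(2)*sqrt(F) (d(F) = sqrt(2*F) = sqrt(2)*sqrt(F))
h(V, k) = V + k + sqrt(2)*sqrt(2*V + 2*k**2) (h(V, k) = (V + k) + sqrt(2)*sqrt(2*(k*k + V)) = (V + k) + sqrt(2)*sqrt(2*(k**2 + V)) = (V + k) + sqrt(2)*sqrt(2*(V + k**2)) = (V + k) + sqrt(2)*sqrt(2*V + 2*k**2) = V + k + sqrt(2)*sqrt(2*V + 2*k**2))
-5 + h(5, -1)*10 = -5 + (5 - 1 + 2*sqrt(5 + (-1)**2))*10 = -5 + (5 - 1 + 2*sqrt(5 + 1))*10 = -5 + (5 - 1 + 2*sqrt(6))*10 = -5 + (4 + 2*sqrt(6))*10 = -5 + (40 + 20*sqrt(6)) = 35 + 20*sqrt(6)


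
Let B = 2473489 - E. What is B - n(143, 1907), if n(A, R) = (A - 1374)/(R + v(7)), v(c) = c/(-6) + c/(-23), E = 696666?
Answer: 467238876427/262963 ≈ 1.7768e+6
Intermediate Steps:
v(c) = -29*c/138 (v(c) = c*(-⅙) + c*(-1/23) = -c/6 - c/23 = -29*c/138)
n(A, R) = (-1374 + A)/(-203/138 + R) (n(A, R) = (A - 1374)/(R - 29/138*7) = (-1374 + A)/(R - 203/138) = (-1374 + A)/(-203/138 + R))
B = 1776823 (B = 2473489 - 1*696666 = 2473489 - 696666 = 1776823)
B - n(143, 1907) = 1776823 - 138*(-1374 + 143)/(-203 + 138*1907) = 1776823 - 138*(-1231)/(-203 + 263166) = 1776823 - 138*(-1231)/262963 = 1776823 - 1*(-169878/262963) = 1776823 + 169878/262963 = 467238876427/262963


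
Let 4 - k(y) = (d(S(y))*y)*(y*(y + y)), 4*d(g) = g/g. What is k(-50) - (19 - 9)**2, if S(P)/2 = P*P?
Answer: 62404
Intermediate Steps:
S(P) = 2*P**2 (S(P) = 2*(P*P) = 2*P**2)
d(g) = 1/4 (d(g) = (g/g)/4 = (1/4)*1 = 1/4)
k(y) = 4 - y**3/2 (k(y) = 4 - y/4*y*(y + y) = 4 - y/4*y*(2*y) = 4 - y/4*2*y**2 = 4 - y**3/2)
k(-50) - (19 - 9)**2 = (4 - 1/2*(-50)**3) - (19 - 9)**2 = (4 - 1/2*(-125000)) - 1*10**2 = (4 + 62500) - 1*100 = 62504 - 100 = 62404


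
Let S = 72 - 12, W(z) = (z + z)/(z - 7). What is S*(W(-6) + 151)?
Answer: 118500/13 ≈ 9115.4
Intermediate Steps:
W(z) = 2*z/(-7 + z) (W(z) = (2*z)/(-7 + z) = 2*z/(-7 + z))
S = 60
S*(W(-6) + 151) = 60*(2*(-6)/(-7 - 6) + 151) = 60*(2*(-6)/(-13) + 151) = 60*(2*(-6)*(-1/13) + 151) = 60*(12/13 + 151) = 60*(1975/13) = 118500/13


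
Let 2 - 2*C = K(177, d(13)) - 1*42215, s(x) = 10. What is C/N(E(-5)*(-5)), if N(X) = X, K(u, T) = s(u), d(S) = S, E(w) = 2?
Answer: -42207/20 ≈ -2110.4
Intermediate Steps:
K(u, T) = 10
C = 42207/2 (C = 1 - (10 - 1*42215)/2 = 1 - (10 - 42215)/2 = 1 - 1/2*(-42205) = 1 + 42205/2 = 42207/2 ≈ 21104.)
C/N(E(-5)*(-5)) = 42207/(2*((2*(-5)))) = (42207/2)/(-10) = (42207/2)*(-1/10) = -42207/20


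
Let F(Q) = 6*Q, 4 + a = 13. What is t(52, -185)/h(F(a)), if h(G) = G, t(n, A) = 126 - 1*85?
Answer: 41/54 ≈ 0.75926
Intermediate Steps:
a = 9 (a = -4 + 13 = 9)
t(n, A) = 41 (t(n, A) = 126 - 85 = 41)
t(52, -185)/h(F(a)) = 41/((6*9)) = 41/54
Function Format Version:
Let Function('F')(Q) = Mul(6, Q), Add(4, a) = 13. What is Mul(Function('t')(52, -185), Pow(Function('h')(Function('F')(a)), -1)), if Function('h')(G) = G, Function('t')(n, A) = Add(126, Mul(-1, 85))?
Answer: Rational(41, 54) ≈ 0.75926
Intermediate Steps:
a = 9 (a = Add(-4, 13) = 9)
Function('t')(n, A) = 41 (Function('t')(n, A) = Add(126, -85) = 41)
Mul(Function('t')(52, -185), Pow(Function('h')(Function('F')(a)), -1)) = Mul(41, Pow(Mul(6, 9), -1)) = Mul(41, Pow(54, -1)) = Mul(41, Rational(1, 54)) = Rational(41, 54)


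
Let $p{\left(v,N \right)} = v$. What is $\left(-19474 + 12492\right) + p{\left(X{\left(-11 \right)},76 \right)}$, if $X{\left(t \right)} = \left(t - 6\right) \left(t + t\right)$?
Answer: $-6608$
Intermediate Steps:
$X{\left(t \right)} = 2 t \left(-6 + t\right)$ ($X{\left(t \right)} = \left(-6 + t\right) 2 t = 2 t \left(-6 + t\right)$)
$\left(-19474 + 12492\right) + p{\left(X{\left(-11 \right)},76 \right)} = \left(-19474 + 12492\right) + 2 \left(-11\right) \left(-6 - 11\right) = -6982 + 2 \left(-11\right) \left(-17\right) = -6982 + 374 = -6608$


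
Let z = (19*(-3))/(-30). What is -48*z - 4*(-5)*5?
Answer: 44/5 ≈ 8.8000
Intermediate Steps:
z = 19/10 (z = -57*(-1/30) = 19/10 ≈ 1.9000)
-48*z - 4*(-5)*5 = -48*19/10 - 4*(-5)*5 = -456/5 + 20*5 = -456/5 + 100 = 44/5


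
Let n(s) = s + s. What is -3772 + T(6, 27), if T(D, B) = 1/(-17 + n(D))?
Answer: -18861/5 ≈ -3772.2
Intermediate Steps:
n(s) = 2*s
T(D, B) = 1/(-17 + 2*D)
-3772 + T(6, 27) = -3772 + 1/(-17 + 2*6) = -3772 + 1/(-17 + 12) = -3772 + 1/(-5) = -3772 - ⅕ = -18861/5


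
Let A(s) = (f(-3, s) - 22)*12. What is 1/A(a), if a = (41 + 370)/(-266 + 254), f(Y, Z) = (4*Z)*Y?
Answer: 1/4668 ≈ 0.00021422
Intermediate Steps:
f(Y, Z) = 4*Y*Z
a = -137/4 (a = 411/(-12) = 411*(-1/12) = -137/4 ≈ -34.250)
A(s) = -264 - 144*s (A(s) = (4*(-3)*s - 22)*12 = (-12*s - 22)*12 = (-22 - 12*s)*12 = -264 - 144*s)
1/A(a) = 1/(-264 - 144*(-137/4)) = 1/(-264 + 4932) = 1/4668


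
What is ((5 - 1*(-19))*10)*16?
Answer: 3840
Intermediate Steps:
((5 - 1*(-19))*10)*16 = ((5 + 19)*10)*16 = (24*10)*16 = 240*16 = 3840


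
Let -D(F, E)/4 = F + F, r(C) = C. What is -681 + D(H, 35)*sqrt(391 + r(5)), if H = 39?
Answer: -681 - 1872*sqrt(11) ≈ -6889.7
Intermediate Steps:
D(F, E) = -8*F (D(F, E) = -4*(F + F) = -8*F)
-681 + D(H, 35)*sqrt(391 + r(5)) = -681 + (-8*39)*sqrt(391 + 5) = -681 - 1872*sqrt(11)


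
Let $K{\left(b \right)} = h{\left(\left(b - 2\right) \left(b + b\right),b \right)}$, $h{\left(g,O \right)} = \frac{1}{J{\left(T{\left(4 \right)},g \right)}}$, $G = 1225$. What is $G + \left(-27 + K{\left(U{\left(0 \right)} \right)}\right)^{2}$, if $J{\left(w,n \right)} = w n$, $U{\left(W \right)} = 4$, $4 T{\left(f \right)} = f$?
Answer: $\frac{499361}{256} \approx 1950.6$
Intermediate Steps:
$T{\left(f \right)} = \frac{f}{4}$
$J{\left(w,n \right)} = n w$
$h{\left(g,O \right)} = \frac{1}{g}$ ($h{\left(g,O \right)} = \frac{1}{g \frac{1}{4} \cdot 4} = \frac{1}{g 1} = \frac{1}{g}$)
$K{\left(b \right)} = \frac{1}{2 b \left(-2 + b\right)}$ ($K{\left(b \right)} = \frac{1}{\left(b - 2\right) \left(b + b\right)} = \frac{1}{\left(-2 + b\right) 2 b} = \frac{1}{2 b \left(-2 + b\right)}$)
$G + \left(-27 + K{\left(U{\left(0 \right)} \right)}\right)^{2} = 1225 + \left(-27 + \frac{1}{2 \cdot 4 \left(-2 + 4\right)}\right)^{2} = 1225 + \left(-27 + \frac{1}{2} \cdot \frac{1}{4} \cdot \frac{1}{2}\right)^{2} = 1225 + \left(-27 + \frac{1}{16}\right)^{2} = 1225 + \left(- \frac{431}{16}\right)^{2} = 1225 + \frac{185761}{256} = \frac{499361}{256}$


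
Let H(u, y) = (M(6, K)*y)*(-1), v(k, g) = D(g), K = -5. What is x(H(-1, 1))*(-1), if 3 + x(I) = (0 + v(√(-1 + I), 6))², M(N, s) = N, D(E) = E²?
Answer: -1293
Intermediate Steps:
v(k, g) = g²
H(u, y) = -6*y (H(u, y) = (6*y)*(-1) = -6*y)
x(I) = 1293 (x(I) = -3 + (0 + 6²)² = -3 + (0 + 36)² = -3 + 36² = -3 + 1296 = 1293)
x(H(-1, 1))*(-1) = 1293*(-1) = -1293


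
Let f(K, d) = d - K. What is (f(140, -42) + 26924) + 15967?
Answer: 42709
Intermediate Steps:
(f(140, -42) + 26924) + 15967 = ((-42 - 1*140) + 26924) + 15967 = ((-42 - 140) + 26924) + 15967 = (-182 + 26924) + 15967 = 26742 + 15967 = 42709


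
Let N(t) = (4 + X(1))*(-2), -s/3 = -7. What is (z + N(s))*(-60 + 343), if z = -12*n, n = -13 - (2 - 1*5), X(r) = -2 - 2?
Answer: 33960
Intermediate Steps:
X(r) = -4
s = 21 (s = -3*(-7) = 21)
n = -10 (n = -13 - (2 - 5) = -13 - 1*(-3) = -13 + 3 = -10)
N(t) = 0 (N(t) = (4 - 4)*(-2) = 0*(-2) = 0)
z = 120 (z = -12*(-10) = 120)
(z + N(s))*(-60 + 343) = (120 + 0)*(-60 + 343) = 120*283 = 33960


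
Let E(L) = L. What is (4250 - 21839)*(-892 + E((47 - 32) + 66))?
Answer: 14264679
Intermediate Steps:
(4250 - 21839)*(-892 + E((47 - 32) + 66)) = (4250 - 21839)*(-892 + ((47 - 32) + 66)) = -17589*(-892 + (15 + 66)) = -17589*(-892 + 81) = -17589*(-811) = 14264679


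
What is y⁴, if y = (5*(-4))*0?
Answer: 0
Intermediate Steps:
y = 0 (y = -20*0 = 0)
y⁴ = 0⁴ = 0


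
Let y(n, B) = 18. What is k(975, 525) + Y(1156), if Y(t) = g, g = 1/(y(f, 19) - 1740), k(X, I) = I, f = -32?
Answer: 904049/1722 ≈ 525.00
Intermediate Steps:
g = -1/1722 (g = 1/(18 - 1740) = 1/(-1722) = -1/1722 ≈ -0.00058072)
Y(t) = -1/1722
k(975, 525) + Y(1156) = 525 - 1/1722 = 904049/1722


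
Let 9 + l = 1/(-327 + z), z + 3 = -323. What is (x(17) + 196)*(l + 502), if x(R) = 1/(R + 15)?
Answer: 252431793/2612 ≈ 96643.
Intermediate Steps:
z = -326 (z = -3 - 323 = -326)
l = -5878/653 (l = -9 + 1/(-327 - 326) = -9 + 1/(-653) = -9 - 1/653 = -5878/653 ≈ -9.0015)
x(R) = 1/(15 + R)
(x(17) + 196)*(l + 502) = (1/(15 + 17) + 196)*(-5878/653 + 502) = (1/32 + 196)*(321928/653) = (6273/32)*(321928/653) = 252431793/2612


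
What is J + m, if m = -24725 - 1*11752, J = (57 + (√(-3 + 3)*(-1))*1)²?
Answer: -33228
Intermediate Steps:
J = 3249 (J = (57 + (√0*(-1))*1)² = (57 + (0*(-1))*1)² = (57 + 0*1)² = (57 + 0)² = 57² = 3249)
m = -36477 (m = -24725 - 11752 = -36477)
J + m = 3249 - 36477 = -33228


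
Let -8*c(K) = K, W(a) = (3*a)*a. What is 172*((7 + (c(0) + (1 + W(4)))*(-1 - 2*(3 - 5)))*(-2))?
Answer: -52976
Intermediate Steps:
W(a) = 3*a²
c(K) = -K/8
172*((7 + (c(0) + (1 + W(4)))*(-1 - 2*(3 - 5)))*(-2)) = 172*((7 + (-⅛*0 + (1 + 3*4²))*(-1 - 2*(3 - 5)))*(-2)) = 172*((7 + (0 + (1 + 3*16))*(-1 - 2*(-2)))*(-2)) = 172*((7 + (0 + (1 + 48))*(-1 + 4))*(-2)) = 172*((7 + (0 + 49)*3)*(-2)) = 172*((7 + 49*3)*(-2)) = 172*((7 + 147)*(-2)) = 172*(154*(-2)) = 172*(-308) = -52976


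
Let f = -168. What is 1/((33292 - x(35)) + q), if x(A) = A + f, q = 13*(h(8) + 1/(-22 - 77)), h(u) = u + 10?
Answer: 99/3332228 ≈ 2.9710e-5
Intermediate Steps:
h(u) = 10 + u
q = 23153/99 (q = 13*((10 + 8) + 1/(-22 - 77)) = 13*(18 + 1/(-99)) = 13*(18 - 1/99) = 13*(1781/99) = 23153/99 ≈ 233.87)
x(A) = -168 + A (x(A) = A - 168 = -168 + A)
1/((33292 - x(35)) + q) = 1/((33292 - (-168 + 35)) + 23153/99) = 1/((33292 - 1*(-133)) + 23153/99) = 1/((33292 + 133) + 23153/99) = 1/(33425 + 23153/99) = 1/(3332228/99) = 99/3332228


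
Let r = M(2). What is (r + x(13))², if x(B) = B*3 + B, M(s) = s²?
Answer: 3136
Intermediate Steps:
r = 4 (r = 2² = 4)
x(B) = 4*B (x(B) = 3*B + B = 4*B)
(r + x(13))² = (4 + 4*13)² = (4 + 52)² = 56² = 3136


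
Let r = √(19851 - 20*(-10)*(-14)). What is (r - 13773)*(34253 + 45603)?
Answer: -1099856688 + 1357552*√59 ≈ -1.0894e+9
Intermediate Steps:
r = 17*√59 (r = √(19851 + 200*(-14)) = √(19851 - 2800) = √17051 = 17*√59 ≈ 130.58)
(r - 13773)*(34253 + 45603) = (17*√59 - 13773)*(34253 + 45603) = (-13773 + 17*√59)*79856 = -1099856688 + 1357552*√59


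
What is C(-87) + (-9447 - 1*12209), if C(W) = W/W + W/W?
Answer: -21654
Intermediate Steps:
C(W) = 2 (C(W) = 1 + 1 = 2)
C(-87) + (-9447 - 1*12209) = 2 + (-9447 - 1*12209) = 2 + (-9447 - 12209) = 2 - 21656 = -21654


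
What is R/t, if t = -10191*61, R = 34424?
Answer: -34424/621651 ≈ -0.055375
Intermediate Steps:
t = -621651
R/t = 34424/(-621651) = 34424*(-1/621651) = -34424/621651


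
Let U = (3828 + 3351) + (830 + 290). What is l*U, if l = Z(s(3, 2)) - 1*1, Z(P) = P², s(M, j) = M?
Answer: 66392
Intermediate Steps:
l = 8 (l = 3² - 1*1 = 9 - 1 = 8)
U = 8299 (U = 7179 + 1120 = 8299)
l*U = 8*8299 = 66392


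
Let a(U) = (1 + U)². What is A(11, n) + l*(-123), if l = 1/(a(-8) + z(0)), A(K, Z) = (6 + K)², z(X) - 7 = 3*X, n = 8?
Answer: 16061/56 ≈ 286.80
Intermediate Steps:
z(X) = 7 + 3*X
l = 1/56 (l = 1/((1 - 8)² + (7 + 3*0)) = 1/((-7)² + (7 + 0)) = 1/(49 + 7) = 1/56 ≈ 0.017857)
A(11, n) + l*(-123) = (6 + 11)² + (1/56)*(-123) = 17² - 123/56 = 289 - 123/56 = 16061/56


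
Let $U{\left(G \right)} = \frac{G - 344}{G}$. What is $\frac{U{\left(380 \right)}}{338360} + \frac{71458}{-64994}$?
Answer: $- \frac{1148479829327}{1044590067400} \approx -1.0995$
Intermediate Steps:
$U{\left(G \right)} = \frac{-344 + G}{G}$ ($U{\left(G \right)} = \frac{G - 344}{G} = \frac{-344 + G}{G}$)
$\frac{U{\left(380 \right)}}{338360} + \frac{71458}{-64994} = \frac{\frac{1}{380} \left(-344 + 380\right)}{338360} + \frac{71458}{-64994} = \frac{1}{380} \cdot 36 \cdot \frac{1}{338360} + 71458 \left(- \frac{1}{64994}\right) = \frac{9}{95} \cdot \frac{1}{338360} - \frac{35729}{32497} = \frac{9}{32144200} - \frac{35729}{32497} = - \frac{1148479829327}{1044590067400}$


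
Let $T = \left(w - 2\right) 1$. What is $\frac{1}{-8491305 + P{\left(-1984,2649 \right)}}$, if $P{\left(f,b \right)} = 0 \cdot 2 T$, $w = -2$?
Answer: $- \frac{1}{8491305} \approx -1.1777 \cdot 10^{-7}$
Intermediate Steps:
$T = -4$ ($T = \left(-2 - 2\right) 1 = \left(-4\right) 1 = -4$)
$P{\left(f,b \right)} = 0$ ($P{\left(f,b \right)} = 0 \cdot 2 \left(-4\right) = 0 \left(-4\right) = 0$)
$\frac{1}{-8491305 + P{\left(-1984,2649 \right)}} = \frac{1}{-8491305 + 0} = \frac{1}{-8491305} = - \frac{1}{8491305}$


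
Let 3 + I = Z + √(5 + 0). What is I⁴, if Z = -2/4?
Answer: 8681/16 - 483*√5/2 ≈ 2.5521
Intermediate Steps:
Z = -½ (Z = -2*¼ = -½ ≈ -0.50000)
I = -7/2 + √5 (I = -3 + (-½ + √(5 + 0)) = -3 + (-½ + √5) = -7/2 + √5 ≈ -1.2639)
I⁴ = (-7/2 + √5)⁴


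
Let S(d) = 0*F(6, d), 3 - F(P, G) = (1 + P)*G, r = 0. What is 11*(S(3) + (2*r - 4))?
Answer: -44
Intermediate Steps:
F(P, G) = 3 - G*(1 + P) (F(P, G) = 3 - (1 + P)*G = 3 - G*(1 + P))
S(d) = 0 (S(d) = 0*(3 - d - 1*d*6) = 0*(3 - d - 6*d) = 0*(3 - 7*d) = 0)
11*(S(3) + (2*r - 4)) = 11*(0 + (2*0 - 4)) = 11*(0 + (0 - 4)) = 11*(0 - 4) = 11*(-4) = -44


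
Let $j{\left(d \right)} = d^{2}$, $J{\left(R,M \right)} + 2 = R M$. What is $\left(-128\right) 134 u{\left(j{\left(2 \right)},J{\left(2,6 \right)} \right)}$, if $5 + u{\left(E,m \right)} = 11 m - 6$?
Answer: $-1698048$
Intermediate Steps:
$J{\left(R,M \right)} = -2 + M R$ ($J{\left(R,M \right)} = -2 + R M = -2 + M R$)
$u{\left(E,m \right)} = -11 + 11 m$ ($u{\left(E,m \right)} = -5 + \left(11 m - 6\right) = -5 + \left(-6 + 11 m\right) = -11 + 11 m$)
$\left(-128\right) 134 u{\left(j{\left(2 \right)},J{\left(2,6 \right)} \right)} = \left(-128\right) 134 \left(-11 + 11 \left(-2 + 6 \cdot 2\right)\right) = - 17152 \left(-11 + 11 \left(-2 + 12\right)\right) = - 17152 \left(-11 + 11 \cdot 10\right) = - 17152 \left(-11 + 110\right) = \left(-17152\right) 99 = -1698048$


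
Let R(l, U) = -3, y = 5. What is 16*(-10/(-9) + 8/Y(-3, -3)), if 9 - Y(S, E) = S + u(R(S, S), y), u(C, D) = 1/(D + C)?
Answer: 5984/207 ≈ 28.908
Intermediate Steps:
u(C, D) = 1/(C + D)
Y(S, E) = 17/2 - S (Y(S, E) = 9 - (S + 1/(-3 + 5)) = 9 - (S + 1/2) = 9 - (S + ½) = 9 - (½ + S) = 9 + (-½ - S) = 17/2 - S)
16*(-10/(-9) + 8/Y(-3, -3)) = 16*(-10/(-9) + 8/(17/2 - 1*(-3))) = 16*(-10*(-⅑) + 8/(17/2 + 3)) = 16*(10/9 + 8/(23/2)) = 16*(10/9 + 8*(2/23)) = 16*(10/9 + 16/23) = 16*(374/207) = 5984/207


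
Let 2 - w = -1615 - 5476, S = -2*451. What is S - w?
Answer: -7995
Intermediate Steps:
S = -902
w = 7093 (w = 2 - (-1615 - 5476) = 2 - 1*(-7091) = 2 + 7091 = 7093)
S - w = -902 - 1*7093 = -902 - 7093 = -7995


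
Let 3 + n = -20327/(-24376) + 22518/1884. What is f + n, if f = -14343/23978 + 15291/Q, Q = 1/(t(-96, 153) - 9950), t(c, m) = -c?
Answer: -6913428467191878937/45882286648 ≈ -1.5068e+8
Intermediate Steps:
Q = -1/9854 (Q = 1/(-1*(-96) - 9950) = 1/(96 - 9950) = 1/(-9854) = -1/9854 ≈ -0.00010148)
f = -3612945445035/23978 (f = -14343/23978 + 15291/(-1/9854) = -14343*1/23978 + 15291*(-9854) = -14343/23978 - 150677514 = -3612945445035/23978 ≈ -1.5068e+8)
n = 37451807/3827032 (n = -3 + (-20327/(-24376) + 22518/1884) = -3 + (-20327*(-1/24376) + 22518*(1/1884)) = -3 + (20327/24376 + 3753/314) = -3 + 48932903/3827032 = 37451807/3827032 ≈ 9.7861)
f + n = -3612945445035/23978 + 37451807/3827032 = -6913428467191878937/45882286648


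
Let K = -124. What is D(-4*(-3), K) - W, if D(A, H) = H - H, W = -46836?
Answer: 46836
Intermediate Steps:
D(A, H) = 0
D(-4*(-3), K) - W = 0 - 1*(-46836) = 0 + 46836 = 46836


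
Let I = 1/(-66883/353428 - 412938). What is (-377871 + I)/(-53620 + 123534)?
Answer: -55147974370052665/10203523107312158 ≈ -5.4048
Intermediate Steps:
I = -353428/145943918347 (I = 1/(-66883*1/353428 - 412938) = 1/(-66883/353428 - 412938) = 1/(-145943918347/353428) = -353428/145943918347 ≈ -2.4217e-6)
(-377871 + I)/(-53620 + 123534) = (-377871 - 353428/145943918347)/(-53620 + 123534) = -55147974370052665/145943918347/69914 = -55147974370052665/145943918347*1/69914 = -55147974370052665/10203523107312158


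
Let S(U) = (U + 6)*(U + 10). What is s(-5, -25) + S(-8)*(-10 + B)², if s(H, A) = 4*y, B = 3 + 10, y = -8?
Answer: -68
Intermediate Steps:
S(U) = (6 + U)*(10 + U)
B = 13
s(H, A) = -32 (s(H, A) = 4*(-8) = -32)
s(-5, -25) + S(-8)*(-10 + B)² = -32 + (60 + (-8)² + 16*(-8))*(-10 + 13)² = -32 + (60 + 64 - 128)*3² = -32 - 4*9 = -32 - 36 = -68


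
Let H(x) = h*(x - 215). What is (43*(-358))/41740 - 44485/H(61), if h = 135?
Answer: 5488438/3099195 ≈ 1.7709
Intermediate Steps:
H(x) = -29025 + 135*x (H(x) = 135*(x - 215) = 135*(-215 + x) = -29025 + 135*x)
(43*(-358))/41740 - 44485/H(61) = (43*(-358))/41740 - 44485/(-29025 + 135*61) = -15394*1/41740 - 44485/(-29025 + 8235) = -7697/20870 - 44485/(-20790) = -7697/20870 - 44485*(-1/20790) = -7697/20870 + 1271/594 = 5488438/3099195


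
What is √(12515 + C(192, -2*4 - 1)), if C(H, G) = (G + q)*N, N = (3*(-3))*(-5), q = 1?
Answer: √12155 ≈ 110.25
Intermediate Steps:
N = 45 (N = -9*(-5) = 45)
C(H, G) = 45 + 45*G (C(H, G) = (G + 1)*45 = (1 + G)*45 = 45 + 45*G)
√(12515 + C(192, -2*4 - 1)) = √(12515 + (45 + 45*(-2*4 - 1))) = √(12515 + (45 + 45*(-8 - 1))) = √(12515 + (45 + 45*(-9))) = √(12515 + (45 - 405)) = √(12515 - 360) = √12155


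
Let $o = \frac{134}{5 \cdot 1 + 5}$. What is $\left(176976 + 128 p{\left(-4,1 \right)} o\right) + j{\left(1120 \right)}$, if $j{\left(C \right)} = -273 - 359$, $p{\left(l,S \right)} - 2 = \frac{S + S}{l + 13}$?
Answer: $\frac{1621400}{9} \approx 1.8016 \cdot 10^{5}$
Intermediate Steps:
$p{\left(l,S \right)} = 2 + \frac{2 S}{13 + l}$ ($p{\left(l,S \right)} = 2 + \frac{S + S}{l + 13} = 2 + \frac{2 S}{13 + l}$)
$j{\left(C \right)} = -632$
$o = \frac{67}{5}$ ($o = \frac{134}{5 + 5} = \frac{134}{10} = 134 \cdot \frac{1}{10} = \frac{67}{5} \approx 13.4$)
$\left(176976 + 128 p{\left(-4,1 \right)} o\right) + j{\left(1120 \right)} = \left(176976 + 128 \frac{2 \left(13 + 1 - 4\right)}{13 - 4} \cdot \frac{67}{5}\right) - 632 = \left(176976 + 128 \cdot 2 \cdot \frac{1}{9} \cdot 10 \cdot \frac{67}{5}\right) - 632 = \left(176976 + 128 \cdot \frac{20}{9} \cdot \frac{67}{5}\right) - 632 = \left(176976 + \frac{2560}{9} \cdot \frac{67}{5}\right) - 632 = \left(176976 + \frac{34304}{9}\right) - 632 = \frac{1627088}{9} - 632 = \frac{1621400}{9}$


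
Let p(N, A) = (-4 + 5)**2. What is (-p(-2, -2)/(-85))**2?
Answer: 1/7225 ≈ 0.00013841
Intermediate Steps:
p(N, A) = 1 (p(N, A) = 1**2 = 1)
(-p(-2, -2)/(-85))**2 = (-1*1/(-85))**2 = (-1*(-1/85))**2 = (1/85)**2 = 1/7225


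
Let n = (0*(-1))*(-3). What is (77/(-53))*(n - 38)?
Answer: 2926/53 ≈ 55.208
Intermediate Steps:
n = 0 (n = 0*(-3) = 0)
(77/(-53))*(n - 38) = (77/(-53))*(0 - 38) = (77*(-1/53))*(-38) = -77/53*(-38) = 2926/53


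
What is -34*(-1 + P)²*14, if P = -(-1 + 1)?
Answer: -476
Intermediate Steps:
P = 0 (P = -1*0 = 0)
-34*(-1 + P)²*14 = -34*(-1 + 0)²*14 = -34*(-1)²*14 = -34*14 = -476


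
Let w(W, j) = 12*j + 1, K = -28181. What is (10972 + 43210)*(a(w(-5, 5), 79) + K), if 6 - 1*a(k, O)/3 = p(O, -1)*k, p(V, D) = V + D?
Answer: -2299321534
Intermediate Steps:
p(V, D) = D + V
w(W, j) = 1 + 12*j
a(k, O) = 18 - 3*k*(-1 + O) (a(k, O) = 18 - 3*(-1 + O)*k = 18 - 3*k*(-1 + O))
(10972 + 43210)*(a(w(-5, 5), 79) + K) = (10972 + 43210)*((18 - 3*(1 + 12*5)*(-1 + 79)) - 28181) = 54182*((18 - 3*(1 + 60)*78) - 28181) = 54182*((18 - 3*61*78) - 28181) = 54182*((18 - 14274) - 28181) = 54182*(-14256 - 28181) = 54182*(-42437) = -2299321534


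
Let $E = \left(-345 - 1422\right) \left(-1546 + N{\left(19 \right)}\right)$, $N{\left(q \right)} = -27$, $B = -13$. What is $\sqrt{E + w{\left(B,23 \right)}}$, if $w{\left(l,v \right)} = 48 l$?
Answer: $117 \sqrt{203} \approx 1667.0$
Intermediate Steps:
$E = 2779491$ ($E = \left(-345 - 1422\right) \left(-1546 - 27\right) = \left(-1767\right) \left(-1573\right) = 2779491$)
$\sqrt{E + w{\left(B,23 \right)}} = \sqrt{2779491 + 48 \left(-13\right)} = \sqrt{2779491 - 624} = \sqrt{2778867} = 117 \sqrt{203}$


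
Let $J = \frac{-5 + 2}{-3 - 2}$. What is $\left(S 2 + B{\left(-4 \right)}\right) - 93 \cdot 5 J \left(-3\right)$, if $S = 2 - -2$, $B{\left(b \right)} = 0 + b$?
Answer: $841$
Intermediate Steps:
$B{\left(b \right)} = b$
$J = \frac{3}{5}$ ($J = - \frac{3}{-5} = \left(-3\right) \left(- \frac{1}{5}\right) = \frac{3}{5} \approx 0.6$)
$S = 4$ ($S = 2 + 2 = 4$)
$\left(S 2 + B{\left(-4 \right)}\right) - 93 \cdot 5 J \left(-3\right) = \left(4 \cdot 2 - 4\right) - 93 \cdot 5 \cdot \frac{3}{5} \left(-3\right) = \left(8 - 4\right) - 93 \cdot 3 \left(-3\right) = 4 - -837 = 4 + 837 = 841$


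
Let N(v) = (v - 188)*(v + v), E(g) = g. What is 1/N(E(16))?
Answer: -1/5504 ≈ -0.00018169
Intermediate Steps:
N(v) = 2*v*(-188 + v) (N(v) = (-188 + v)*(2*v) = 2*v*(-188 + v))
1/N(E(16)) = 1/(2*16*(-188 + 16)) = 1/(2*16*(-172)) = 1/(-5504) = -1/5504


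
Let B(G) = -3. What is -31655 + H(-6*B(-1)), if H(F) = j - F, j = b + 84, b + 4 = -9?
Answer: -31602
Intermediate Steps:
b = -13 (b = -4 - 9 = -13)
j = 71 (j = -13 + 84 = 71)
H(F) = 71 - F
-31655 + H(-6*B(-1)) = -31655 + (71 - (-6)*(-3)) = -31655 + (71 - 1*18) = -31655 + (71 - 18) = -31655 + 53 = -31602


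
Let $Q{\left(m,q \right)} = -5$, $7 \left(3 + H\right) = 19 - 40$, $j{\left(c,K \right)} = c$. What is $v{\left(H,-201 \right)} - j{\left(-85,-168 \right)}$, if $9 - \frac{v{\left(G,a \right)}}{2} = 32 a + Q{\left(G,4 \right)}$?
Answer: $12977$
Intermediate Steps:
$H = -6$ ($H = -3 + \frac{19 - 40}{7} = -3 + \frac{1}{7} \left(-21\right) = -3 - 3 = -6$)
$v{\left(G,a \right)} = 28 - 64 a$ ($v{\left(G,a \right)} = 18 - 2 \left(32 a - 5\right) = 18 - 2 \left(-5 + 32 a\right) = 18 - \left(-10 + 64 a\right) = 28 - 64 a$)
$v{\left(H,-201 \right)} - j{\left(-85,-168 \right)} = \left(28 - -12864\right) - -85 = \left(28 + 12864\right) + 85 = 12892 + 85 = 12977$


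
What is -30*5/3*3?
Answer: -150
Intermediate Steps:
-30*5/3*3 = -30*5*(⅓)*3 = -50*3 = -30*5 = -150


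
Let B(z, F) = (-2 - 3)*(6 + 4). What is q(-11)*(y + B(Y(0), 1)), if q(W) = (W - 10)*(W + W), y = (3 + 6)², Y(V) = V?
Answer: 14322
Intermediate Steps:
y = 81 (y = 9² = 81)
B(z, F) = -50 (B(z, F) = -5*10 = -50)
q(W) = 2*W*(-10 + W) (q(W) = (-10 + W)*(2*W) = 2*W*(-10 + W))
q(-11)*(y + B(Y(0), 1)) = (2*(-11)*(-10 - 11))*(81 - 50) = (2*(-11)*(-21))*31 = 462*31 = 14322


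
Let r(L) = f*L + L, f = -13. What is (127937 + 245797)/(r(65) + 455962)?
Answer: 186867/227591 ≈ 0.82106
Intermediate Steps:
r(L) = -12*L (r(L) = -13*L + L = -12*L)
(127937 + 245797)/(r(65) + 455962) = (127937 + 245797)/(-12*65 + 455962) = 373734/(-780 + 455962) = 373734/455182 = 373734*(1/455182) = 186867/227591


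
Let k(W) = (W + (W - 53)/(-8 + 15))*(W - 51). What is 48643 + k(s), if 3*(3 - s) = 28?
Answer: 3118001/63 ≈ 49492.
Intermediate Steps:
s = -19/3 (s = 3 - ⅓*28 = 3 - 28/3 = -19/3 ≈ -6.3333)
k(W) = (-51 + W)*(-53/7 + 8*W/7) (k(W) = (W + (-53 + W)/7)*(-51 + W) = (W + (-53 + W)*(⅐))*(-51 + W) = (W + (-53/7 + W/7))*(-51 + W) = (-53/7 + 8*W/7)*(-51 + W) = (-51 + W)*(-53/7 + 8*W/7))
48643 + k(s) = 48643 + (2703/7 - 461/7*(-19/3) + 8*(-19/3)²/7) = 48643 + (2703/7 + 8759/21 + (8/7)*(361/9)) = 48643 + (2703/7 + 8759/21 + 2888/63) = 48643 + 53492/63 = 3118001/63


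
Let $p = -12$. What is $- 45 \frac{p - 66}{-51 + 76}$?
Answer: $\frac{702}{5} \approx 140.4$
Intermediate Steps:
$- 45 \frac{p - 66}{-51 + 76} = - 45 \frac{-12 - 66}{-51 + 76} = - 45 \left(- \frac{78}{25}\right) = - 45 \left(\left(-78\right) \frac{1}{25}\right) = \left(-45\right) \left(- \frac{78}{25}\right) = \frac{702}{5}$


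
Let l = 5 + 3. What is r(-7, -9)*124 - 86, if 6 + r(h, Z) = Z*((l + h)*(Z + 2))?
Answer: 6982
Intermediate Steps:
l = 8
r(h, Z) = -6 + Z*(2 + Z)*(8 + h) (r(h, Z) = -6 + Z*((8 + h)*(Z + 2)) = -6 + Z*((8 + h)*(2 + Z)) = -6 + Z*((2 + Z)*(8 + h)) = -6 + Z*(2 + Z)*(8 + h))
r(-7, -9)*124 - 86 = (-6 + 8*(-9)² + 16*(-9) - 7*(-9)² + 2*(-9)*(-7))*124 - 86 = (-6 + 8*81 - 144 - 7*81 + 126)*124 - 86 = (-6 + 648 - 144 - 567 + 126)*124 - 86 = 57*124 - 86 = 7068 - 86 = 6982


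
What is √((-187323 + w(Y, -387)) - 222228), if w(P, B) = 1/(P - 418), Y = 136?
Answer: I*√32569134006/282 ≈ 639.96*I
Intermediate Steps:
w(P, B) = 1/(-418 + P)
√((-187323 + w(Y, -387)) - 222228) = √((-187323 + 1/(-418 + 136)) - 222228) = √((-187323 + 1/(-282)) - 222228) = √((-187323 - 1/282) - 222228) = √(-52825087/282 - 222228) = √(-115493383/282) = I*√32569134006/282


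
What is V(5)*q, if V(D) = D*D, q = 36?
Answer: 900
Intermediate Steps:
V(D) = D**2
V(5)*q = 5**2*36 = 25*36 = 900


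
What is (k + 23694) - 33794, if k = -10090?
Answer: -20190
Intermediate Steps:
(k + 23694) - 33794 = (-10090 + 23694) - 33794 = 13604 - 33794 = -20190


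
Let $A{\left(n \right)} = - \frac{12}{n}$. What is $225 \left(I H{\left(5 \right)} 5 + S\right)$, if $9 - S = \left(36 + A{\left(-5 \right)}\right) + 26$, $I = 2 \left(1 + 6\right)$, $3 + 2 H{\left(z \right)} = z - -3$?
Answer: $26910$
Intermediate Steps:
$H{\left(z \right)} = \frac{z}{2}$ ($H{\left(z \right)} = - \frac{3}{2} + \frac{z - -3}{2} = - \frac{3}{2} + \frac{z + 3}{2} = - \frac{3}{2} + \frac{3 + z}{2} = - \frac{3}{2} + \left(\frac{3}{2} + \frac{z}{2}\right) = \frac{z}{2}$)
$I = 14$ ($I = 2 \cdot 7 = 14$)
$S = - \frac{277}{5}$ ($S = 9 - \left(\left(36 - \frac{12}{-5}\right) + 26\right) = 9 - \left(\left(36 - - \frac{12}{5}\right) + 26\right) = 9 - \left(\left(36 + \frac{12}{5}\right) + 26\right) = 9 - \left(\frac{192}{5} + 26\right) = 9 - \frac{322}{5} = - \frac{277}{5} \approx -55.4$)
$225 \left(I H{\left(5 \right)} 5 + S\right) = 225 \left(14 \cdot \frac{1}{2} \cdot 5 \cdot 5 - \frac{277}{5}\right) = 225 \left(14 \cdot \frac{5}{2} \cdot 5 - \frac{277}{5}\right) = 225 \left(35 \cdot 5 - \frac{277}{5}\right) = 225 \left(175 - \frac{277}{5}\right) = 225 \cdot \frac{598}{5} = 26910$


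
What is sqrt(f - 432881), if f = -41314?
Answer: I*sqrt(474195) ≈ 688.62*I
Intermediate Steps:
sqrt(f - 432881) = sqrt(-41314 - 432881) = sqrt(-474195) = I*sqrt(474195)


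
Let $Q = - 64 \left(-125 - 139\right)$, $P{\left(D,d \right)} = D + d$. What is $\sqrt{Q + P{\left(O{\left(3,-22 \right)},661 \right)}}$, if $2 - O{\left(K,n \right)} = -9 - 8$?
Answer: $26 \sqrt{26} \approx 132.57$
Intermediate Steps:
$O{\left(K,n \right)} = 19$ ($O{\left(K,n \right)} = 2 - \left(-9 - 8\right) = 2 - -17 = 2 + 17 = 19$)
$Q = 16896$ ($Q = \left(-64\right) \left(-264\right) = 16896$)
$\sqrt{Q + P{\left(O{\left(3,-22 \right)},661 \right)}} = \sqrt{16896 + \left(19 + 661\right)} = \sqrt{16896 + 680} = \sqrt{17576} = 26 \sqrt{26}$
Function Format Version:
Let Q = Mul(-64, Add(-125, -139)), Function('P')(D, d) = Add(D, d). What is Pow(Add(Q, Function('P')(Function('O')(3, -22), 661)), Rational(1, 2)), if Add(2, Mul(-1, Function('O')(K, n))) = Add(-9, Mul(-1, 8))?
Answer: Mul(26, Pow(26, Rational(1, 2))) ≈ 132.57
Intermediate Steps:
Function('O')(K, n) = 19 (Function('O')(K, n) = Add(2, Mul(-1, Add(-9, Mul(-1, 8)))) = Add(2, Mul(-1, Add(-9, -8))) = Add(2, Mul(-1, -17)) = Add(2, 17) = 19)
Q = 16896 (Q = Mul(-64, -264) = 16896)
Pow(Add(Q, Function('P')(Function('O')(3, -22), 661)), Rational(1, 2)) = Pow(Add(16896, Add(19, 661)), Rational(1, 2)) = Pow(Add(16896, 680), Rational(1, 2)) = Pow(17576, Rational(1, 2)) = Mul(26, Pow(26, Rational(1, 2)))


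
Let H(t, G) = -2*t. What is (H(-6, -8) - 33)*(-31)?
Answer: 651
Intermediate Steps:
(H(-6, -8) - 33)*(-31) = (-2*(-6) - 33)*(-31) = (12 - 33)*(-31) = -21*(-31) = 651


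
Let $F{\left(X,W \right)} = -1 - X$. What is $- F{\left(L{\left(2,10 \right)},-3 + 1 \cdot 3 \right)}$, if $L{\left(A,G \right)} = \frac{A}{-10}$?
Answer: $\frac{4}{5} \approx 0.8$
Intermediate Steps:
$L{\left(A,G \right)} = - \frac{A}{10}$ ($L{\left(A,G \right)} = A \left(- \frac{1}{10}\right) = - \frac{A}{10}$)
$- F{\left(L{\left(2,10 \right)},-3 + 1 \cdot 3 \right)} = - (-1 - \left(- \frac{1}{10}\right) 2) = - (-1 - - \frac{1}{5}) = - (-1 + \frac{1}{5}) = \left(-1\right) \left(- \frac{4}{5}\right) = \frac{4}{5}$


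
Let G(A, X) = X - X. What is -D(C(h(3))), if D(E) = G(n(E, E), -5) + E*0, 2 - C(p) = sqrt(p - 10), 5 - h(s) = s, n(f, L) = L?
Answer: 0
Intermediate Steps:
h(s) = 5 - s
G(A, X) = 0
C(p) = 2 - sqrt(-10 + p) (C(p) = 2 - sqrt(p - 10) = 2 - sqrt(-10 + p))
D(E) = 0 (D(E) = 0 + E*0 = 0 + 0 = 0)
-D(C(h(3))) = -1*0 = 0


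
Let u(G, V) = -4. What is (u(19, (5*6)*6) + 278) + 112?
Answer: 386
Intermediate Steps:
(u(19, (5*6)*6) + 278) + 112 = (-4 + 278) + 112 = 274 + 112 = 386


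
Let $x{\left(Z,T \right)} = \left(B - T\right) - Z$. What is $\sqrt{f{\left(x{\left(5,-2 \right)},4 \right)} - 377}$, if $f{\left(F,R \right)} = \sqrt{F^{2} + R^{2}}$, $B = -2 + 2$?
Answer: $2 i \sqrt{93} \approx 19.287 i$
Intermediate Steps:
$B = 0$
$x{\left(Z,T \right)} = - T - Z$ ($x{\left(Z,T \right)} = \left(0 - T\right) - Z = - T - Z$)
$\sqrt{f{\left(x{\left(5,-2 \right)},4 \right)} - 377} = \sqrt{\sqrt{\left(\left(-1\right) \left(-2\right) - 5\right)^{2} + 4^{2}} - 377} = \sqrt{\sqrt{\left(2 - 5\right)^{2} + 16} - 377} = \sqrt{\sqrt{\left(-3\right)^{2} + 16} - 377} = \sqrt{\sqrt{9 + 16} - 377} = \sqrt{\sqrt{25} - 377} = \sqrt{5 - 377} = \sqrt{-372} = 2 i \sqrt{93}$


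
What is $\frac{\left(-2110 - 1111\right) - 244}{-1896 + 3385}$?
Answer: $- \frac{3465}{1489} \approx -2.3271$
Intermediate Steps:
$\frac{\left(-2110 - 1111\right) - 244}{-1896 + 3385} = \frac{\left(-2110 - 1111\right) - 244}{1489} = \left(-3221 - 244\right) \frac{1}{1489} = \left(-3465\right) \frac{1}{1489} = - \frac{3465}{1489}$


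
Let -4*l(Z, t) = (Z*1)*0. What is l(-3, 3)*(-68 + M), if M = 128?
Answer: 0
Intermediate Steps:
l(Z, t) = 0 (l(Z, t) = -Z*1*0/4 = -Z*0/4 = -¼*0 = 0)
l(-3, 3)*(-68 + M) = 0*(-68 + 128) = 0*60 = 0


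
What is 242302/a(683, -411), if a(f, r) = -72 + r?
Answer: -242302/483 ≈ -501.66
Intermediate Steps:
242302/a(683, -411) = 242302/(-72 - 411) = 242302/(-483) = 242302*(-1/483) = -242302/483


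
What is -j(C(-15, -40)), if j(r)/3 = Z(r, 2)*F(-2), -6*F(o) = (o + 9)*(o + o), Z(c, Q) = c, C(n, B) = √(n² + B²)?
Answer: -70*√73 ≈ -598.08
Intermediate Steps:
C(n, B) = √(B² + n²)
F(o) = -o*(9 + o)/3 (F(o) = -(o + 9)*(o + o)/6 = -(9 + o)*2*o/6 = -o*(9 + o)/3)
j(r) = 14*r (j(r) = 3*(r*(-⅓*(-2)*(9 - 2))) = 3*(r*(-⅓*(-2)*7)) = 3*(r*(14/3)) = 3*(14*r/3) = 14*r)
-j(C(-15, -40)) = -14*√((-40)² + (-15)²) = -14*√(1600 + 225) = -14*√1825 = -14*5*√73 = -70*√73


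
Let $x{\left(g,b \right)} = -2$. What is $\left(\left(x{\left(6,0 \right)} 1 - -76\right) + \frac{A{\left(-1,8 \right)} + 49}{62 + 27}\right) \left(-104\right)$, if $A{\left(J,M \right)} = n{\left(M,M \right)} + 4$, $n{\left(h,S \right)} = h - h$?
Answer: $- \frac{690456}{89} \approx -7757.9$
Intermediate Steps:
$n{\left(h,S \right)} = 0$
$A{\left(J,M \right)} = 4$ ($A{\left(J,M \right)} = 0 + 4 = 4$)
$\left(\left(x{\left(6,0 \right)} 1 - -76\right) + \frac{A{\left(-1,8 \right)} + 49}{62 + 27}\right) \left(-104\right) = \left(\left(\left(-2\right) 1 - -76\right) + \frac{4 + 49}{62 + 27}\right) \left(-104\right) = \left(\left(-2 + 76\right) + \frac{53}{89}\right) \left(-104\right) = \left(74 + 53 \cdot \frac{1}{89}\right) \left(-104\right) = \left(74 + \frac{53}{89}\right) \left(-104\right) = \frac{6639}{89} \left(-104\right) = - \frac{690456}{89}$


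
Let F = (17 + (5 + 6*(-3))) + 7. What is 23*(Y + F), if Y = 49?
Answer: 1380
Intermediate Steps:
F = 11 (F = (17 + (5 - 18)) + 7 = (17 - 13) + 7 = 4 + 7 = 11)
23*(Y + F) = 23*(49 + 11) = 23*60 = 1380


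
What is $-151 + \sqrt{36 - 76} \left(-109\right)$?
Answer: $-151 - 218 i \sqrt{10} \approx -151.0 - 689.38 i$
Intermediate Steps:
$-151 + \sqrt{36 - 76} \left(-109\right) = -151 + \sqrt{-40} \left(-109\right) = -151 + 2 i \sqrt{10} \left(-109\right) = -151 - 218 i \sqrt{10}$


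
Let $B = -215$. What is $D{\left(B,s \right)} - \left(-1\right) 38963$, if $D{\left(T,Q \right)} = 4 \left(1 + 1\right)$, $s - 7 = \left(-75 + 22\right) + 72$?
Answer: $38971$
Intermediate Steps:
$s = 26$ ($s = 7 + \left(\left(-75 + 22\right) + 72\right) = 7 + \left(-53 + 72\right) = 7 + 19 = 26$)
$D{\left(T,Q \right)} = 8$ ($D{\left(T,Q \right)} = 4 \cdot 2 = 8$)
$D{\left(B,s \right)} - \left(-1\right) 38963 = 8 - \left(-1\right) 38963 = 8 - -38963 = 8 + 38963 = 38971$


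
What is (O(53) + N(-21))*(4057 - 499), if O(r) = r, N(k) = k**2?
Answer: 1757652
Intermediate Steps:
(O(53) + N(-21))*(4057 - 499) = (53 + (-21)**2)*(4057 - 499) = (53 + 441)*3558 = 494*3558 = 1757652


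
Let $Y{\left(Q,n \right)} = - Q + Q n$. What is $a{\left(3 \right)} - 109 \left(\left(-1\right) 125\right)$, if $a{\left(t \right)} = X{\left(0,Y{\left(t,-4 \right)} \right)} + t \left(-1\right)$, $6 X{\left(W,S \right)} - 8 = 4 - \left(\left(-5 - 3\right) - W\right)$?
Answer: $\frac{40876}{3} \approx 13625.0$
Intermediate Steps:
$X{\left(W,S \right)} = \frac{10}{3} + \frac{W}{6}$ ($X{\left(W,S \right)} = \frac{4}{3} + \frac{4 - \left(\left(-5 - 3\right) - W\right)}{6} = \frac{4}{3} + \frac{4 - \left(-8 - W\right)}{6} = \frac{4}{3} + \frac{4 + \left(8 + W\right)}{6} = \frac{4}{3} + \frac{12 + W}{6} = \frac{4}{3} + \left(2 + \frac{W}{6}\right) = \frac{10}{3} + \frac{W}{6}$)
$a{\left(t \right)} = \frac{10}{3} - t$ ($a{\left(t \right)} = \left(\frac{10}{3} + \frac{1}{6} \cdot 0\right) + t \left(-1\right) = \left(\frac{10}{3} + 0\right) - t = \frac{10}{3} - t$)
$a{\left(3 \right)} - 109 \left(\left(-1\right) 125\right) = \left(\frac{10}{3} - 3\right) - 109 \left(\left(-1\right) 125\right) = \left(\frac{10}{3} - 3\right) - -13625 = \frac{1}{3} + 13625 = \frac{40876}{3}$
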